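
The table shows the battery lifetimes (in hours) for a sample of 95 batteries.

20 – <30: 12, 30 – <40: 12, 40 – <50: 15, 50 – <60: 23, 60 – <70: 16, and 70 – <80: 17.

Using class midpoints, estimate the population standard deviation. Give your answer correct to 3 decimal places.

16.171

Midpoints: 25, 35, 45, 55, 65, 75
n = 95, Σfm = 4975, mean = 52.3684
Σfm² = 285375
Σf(m − x̄)² = Σfm² − (Σfm)²/n = 285375 − 4975²/95 = 24842.1053
Population variance = 24842.1053 / 95 = 261.4958
Standard deviation = √261.4958 = 16.1708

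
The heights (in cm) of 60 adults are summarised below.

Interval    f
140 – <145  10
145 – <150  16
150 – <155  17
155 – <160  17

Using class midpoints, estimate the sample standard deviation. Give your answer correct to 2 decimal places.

Midpoints: 142.5, 147.5, 152.5, 157.5
n = 60, Σfm = 9055, mean = 150.9167
Σfm² = 1368225
Σf(m − x̄)² = Σfm² − (Σfm)²/n = 1368225 − 9055²/60 = 1674.5833
Sample variance = 1674.5833 / 59 = 28.3828
Standard deviation = √28.3828 = 5.3275

5.33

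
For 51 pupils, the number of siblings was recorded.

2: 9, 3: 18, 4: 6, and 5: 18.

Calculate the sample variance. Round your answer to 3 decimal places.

Values: 2, 3, 4, 5
n = 51, Σfx = 186, mean = 3.6471
Σfx² = 744
Σf(x − x̄)² = Σfx² − (Σfx)²/n = 744 − 186²/51 = 65.6471
Sample variance = 65.6471 / 50 = 1.3129

1.313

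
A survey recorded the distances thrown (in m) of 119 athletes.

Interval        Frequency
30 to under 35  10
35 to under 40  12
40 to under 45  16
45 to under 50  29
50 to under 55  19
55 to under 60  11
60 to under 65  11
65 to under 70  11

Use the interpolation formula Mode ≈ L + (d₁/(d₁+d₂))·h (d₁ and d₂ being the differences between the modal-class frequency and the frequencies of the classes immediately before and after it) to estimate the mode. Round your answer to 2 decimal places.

47.83

Modal class: 45 to under 50 (highest frequency 29).
d₁ = 29 − 16 = 13, d₂ = 29 − 19 = 10
Mode ≈ 45 + (13/(13+10)) × 5 = 45 + 2.8261 = 47.8261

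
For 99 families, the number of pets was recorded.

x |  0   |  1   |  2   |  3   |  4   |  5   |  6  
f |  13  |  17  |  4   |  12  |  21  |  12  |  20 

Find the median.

4

Cumulative frequencies: 13, 30, 34, 46, 67, 79, 99
n = 99, so the median is the value in position (n+1)/2 = 50.
Position 50 falls at value 4.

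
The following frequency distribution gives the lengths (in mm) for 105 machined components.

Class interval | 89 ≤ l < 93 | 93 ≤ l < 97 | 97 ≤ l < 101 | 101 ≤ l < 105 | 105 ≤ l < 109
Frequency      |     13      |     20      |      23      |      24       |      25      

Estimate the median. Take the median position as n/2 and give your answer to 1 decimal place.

100.4

Cumulative frequencies: 13, 33, 56, 80, 105
n = 105; position = n/2 = 52.5.
This falls in the class 97 ≤ l < 101: L = 97, F = 33, f = 23, h = 4.
Median ≈ 97 + ((52.5 − 33) / 23) × 4 = 100.3913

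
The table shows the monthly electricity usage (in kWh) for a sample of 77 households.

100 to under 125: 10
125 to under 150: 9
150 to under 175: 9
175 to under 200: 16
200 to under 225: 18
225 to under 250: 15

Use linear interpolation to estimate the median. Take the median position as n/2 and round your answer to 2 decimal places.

Cumulative frequencies: 10, 19, 28, 44, 62, 77
n = 77; position = n/2 = 38.5.
This falls in the class 175 to under 200: L = 175, F = 28, f = 16, h = 25.
Median ≈ 175 + ((38.5 − 28) / 16) × 25 = 191.4062

191.41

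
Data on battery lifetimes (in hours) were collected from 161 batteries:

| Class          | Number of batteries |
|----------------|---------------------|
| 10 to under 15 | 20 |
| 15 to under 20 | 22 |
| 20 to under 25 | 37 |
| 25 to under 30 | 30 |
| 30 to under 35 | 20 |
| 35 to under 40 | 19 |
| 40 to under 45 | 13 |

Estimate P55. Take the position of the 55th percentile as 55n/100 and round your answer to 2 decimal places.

Cumulative frequencies: 20, 42, 79, 109, 129, 148, 161
n = 161; position = 55n/100 = 88.55.
This falls in the class 25 to under 30: L = 25, F = 79, f = 30, h = 5.
55th percentile ≈ 25 + ((88.55 − 79) / 30) × 5 = 26.5917

26.59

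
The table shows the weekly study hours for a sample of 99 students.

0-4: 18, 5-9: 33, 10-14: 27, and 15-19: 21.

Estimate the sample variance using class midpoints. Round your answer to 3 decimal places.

26.206

Midpoints: 2, 7, 12, 17
n = 99, Σfm = 948, mean = 9.5758
Σfm² = 11646
Σf(m − x̄)² = Σfm² − (Σfm)²/n = 11646 − 948²/99 = 2568.1818
Sample variance = 2568.1818 / 98 = 26.2059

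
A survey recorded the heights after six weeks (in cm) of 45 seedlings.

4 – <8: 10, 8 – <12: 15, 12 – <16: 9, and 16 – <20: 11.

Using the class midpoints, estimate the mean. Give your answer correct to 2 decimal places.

11.87

Midpoints: 6, 10, 14, 18
Σfm = 10×6 + 15×10 + 9×14 + 11×18 = 534
n = Σf = 45
Mean = 534 / 45 = 11.8667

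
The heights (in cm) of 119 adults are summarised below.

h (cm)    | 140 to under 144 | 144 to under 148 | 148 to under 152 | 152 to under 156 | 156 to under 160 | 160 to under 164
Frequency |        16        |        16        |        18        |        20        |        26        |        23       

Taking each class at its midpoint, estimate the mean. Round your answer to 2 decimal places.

153.13

Midpoints: 142, 146, 150, 154, 158, 162
Σfm = 16×142 + 16×146 + 18×150 + 20×154 + 26×158 + 23×162 = 18222
n = Σf = 119
Mean = 18222 / 119 = 153.1261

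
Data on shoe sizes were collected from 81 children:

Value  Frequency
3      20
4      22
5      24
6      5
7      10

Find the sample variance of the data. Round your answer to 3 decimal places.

1.626

Values: 3, 4, 5, 6, 7
n = 81, Σfx = 368, mean = 4.5432
Σfx² = 1802
Σf(x − x̄)² = Σfx² − (Σfx)²/n = 1802 − 368²/81 = 130.0988
Sample variance = 130.0988 / 80 = 1.6262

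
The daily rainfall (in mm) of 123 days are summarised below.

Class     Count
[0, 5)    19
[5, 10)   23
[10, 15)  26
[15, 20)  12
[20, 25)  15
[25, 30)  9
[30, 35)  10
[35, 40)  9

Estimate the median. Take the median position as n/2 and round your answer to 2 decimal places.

13.75

Cumulative frequencies: 19, 42, 68, 80, 95, 104, 114, 123
n = 123; position = n/2 = 61.5.
This falls in the class [10, 15): L = 10, F = 42, f = 26, h = 5.
Median ≈ 10 + ((61.5 − 42) / 26) × 5 = 13.7500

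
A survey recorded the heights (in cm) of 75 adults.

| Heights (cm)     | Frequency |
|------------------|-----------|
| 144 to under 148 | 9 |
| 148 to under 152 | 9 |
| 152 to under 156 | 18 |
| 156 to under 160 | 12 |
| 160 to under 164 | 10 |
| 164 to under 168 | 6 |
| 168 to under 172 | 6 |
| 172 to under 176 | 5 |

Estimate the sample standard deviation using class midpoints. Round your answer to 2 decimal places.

8.09

Midpoints: 146, 150, 154, 158, 162, 166, 170, 174
n = 75, Σfm = 11838, mean = 157.8400
Σfm² = 1873356
Σf(m − x̄)² = Σfm² − (Σfm)²/n = 1873356 − 11838²/75 = 4846.0800
Sample variance = 4846.0800 / 74 = 65.4876
Standard deviation = √65.4876 = 8.0924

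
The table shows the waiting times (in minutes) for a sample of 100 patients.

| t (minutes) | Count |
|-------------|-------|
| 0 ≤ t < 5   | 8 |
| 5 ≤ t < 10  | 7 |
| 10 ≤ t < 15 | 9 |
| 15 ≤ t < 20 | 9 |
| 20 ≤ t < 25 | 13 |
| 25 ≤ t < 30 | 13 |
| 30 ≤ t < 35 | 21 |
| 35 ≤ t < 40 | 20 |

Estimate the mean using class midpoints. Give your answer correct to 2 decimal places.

24.25

Midpoints: 2.5, 7.5, 12.5, 17.5, 22.5, 27.5, 32.5, 37.5
Σfm = 8×2.5 + 7×7.5 + 9×12.5 + 9×17.5 + 13×22.5 + 13×27.5 + 21×32.5 + 20×37.5 = 2425
n = Σf = 100
Mean = 2425 / 100 = 24.2500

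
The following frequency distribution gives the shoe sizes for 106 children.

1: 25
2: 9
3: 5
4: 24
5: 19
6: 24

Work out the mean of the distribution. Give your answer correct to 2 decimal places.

3.71

Values: 1, 2, 3, 4, 5, 6
Σfx = 25×1 + 9×2 + 5×3 + 24×4 + 19×5 + 24×6 = 393
n = Σf = 106
Mean = 393 / 106 = 3.7075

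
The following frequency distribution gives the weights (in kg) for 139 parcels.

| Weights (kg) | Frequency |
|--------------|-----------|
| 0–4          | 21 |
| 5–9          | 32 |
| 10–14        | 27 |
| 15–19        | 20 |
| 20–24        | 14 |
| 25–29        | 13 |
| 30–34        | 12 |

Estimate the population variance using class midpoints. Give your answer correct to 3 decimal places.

Midpoints: 2, 7, 12, 17, 22, 27, 32
n = 139, Σfm = 1973, mean = 14.1942
Σfm² = 39861
Σf(m − x̄)² = Σfm² − (Σfm)²/n = 39861 − 1973²/139 = 11855.7554
Population variance = 11855.7554 / 139 = 85.2932

85.293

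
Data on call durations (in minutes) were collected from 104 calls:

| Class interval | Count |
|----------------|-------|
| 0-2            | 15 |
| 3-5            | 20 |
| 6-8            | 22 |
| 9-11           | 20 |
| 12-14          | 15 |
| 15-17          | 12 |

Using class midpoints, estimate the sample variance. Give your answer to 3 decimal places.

22.329

Midpoints: 1, 4, 7, 10, 13, 16
n = 104, Σfm = 836, mean = 8.0385
Σfm² = 9020
Σf(m − x̄)² = Σfm² − (Σfm)²/n = 9020 − 836²/104 = 2299.8462
Sample variance = 2299.8462 / 103 = 22.3286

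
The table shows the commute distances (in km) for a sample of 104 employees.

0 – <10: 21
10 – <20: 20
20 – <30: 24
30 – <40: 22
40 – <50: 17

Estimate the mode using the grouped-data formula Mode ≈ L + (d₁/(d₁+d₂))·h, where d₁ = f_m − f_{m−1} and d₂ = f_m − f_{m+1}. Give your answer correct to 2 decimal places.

26.67

Modal class: 20 – <30 (highest frequency 24).
d₁ = 24 − 20 = 4, d₂ = 24 − 22 = 2
Mode ≈ 20 + (4/(4+2)) × 10 = 20 + 6.6667 = 26.6667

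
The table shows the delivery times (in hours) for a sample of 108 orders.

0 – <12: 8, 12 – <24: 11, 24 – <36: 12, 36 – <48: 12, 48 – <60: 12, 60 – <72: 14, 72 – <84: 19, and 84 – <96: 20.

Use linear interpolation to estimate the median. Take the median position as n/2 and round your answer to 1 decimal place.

59.0

Cumulative frequencies: 8, 19, 31, 43, 55, 69, 88, 108
n = 108; position = n/2 = 54.
This falls in the class 48 – <60: L = 48, F = 43, f = 12, h = 12.
Median ≈ 48 + ((54 − 43) / 12) × 12 = 59.0000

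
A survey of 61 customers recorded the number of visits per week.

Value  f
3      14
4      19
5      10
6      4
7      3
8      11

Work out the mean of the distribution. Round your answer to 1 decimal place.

Values: 3, 4, 5, 6, 7, 8
Σfx = 14×3 + 19×4 + 10×5 + 4×6 + 3×7 + 11×8 = 301
n = Σf = 61
Mean = 301 / 61 = 4.9344

4.9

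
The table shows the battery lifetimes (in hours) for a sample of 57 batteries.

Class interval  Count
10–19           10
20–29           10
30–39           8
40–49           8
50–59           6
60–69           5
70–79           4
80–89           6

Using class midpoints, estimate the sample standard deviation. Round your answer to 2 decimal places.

22.97

Midpoints: 14.5, 24.5, 34.5, 44.5, 54.5, 64.5, 74.5, 84.5
n = 57, Σfm = 2476.5, mean = 43.4474
Σfm² = 137134.25
Σf(m − x̄)² = Σfm² − (Σfm)²/n = 137134.25 − 2476.5²/57 = 29536.8421
Sample variance = 29536.8421 / 56 = 527.4436
Standard deviation = √527.4436 = 22.9661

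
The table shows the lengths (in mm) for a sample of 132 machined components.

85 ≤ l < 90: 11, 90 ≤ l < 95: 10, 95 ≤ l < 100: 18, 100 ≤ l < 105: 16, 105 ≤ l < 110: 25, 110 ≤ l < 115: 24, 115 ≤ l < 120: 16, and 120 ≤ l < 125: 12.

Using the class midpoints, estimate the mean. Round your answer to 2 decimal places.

106.21

Midpoints: 87.5, 92.5, 97.5, 102.5, 107.5, 112.5, 117.5, 122.5
Σfm = 11×87.5 + 10×92.5 + 18×97.5 + 16×102.5 + 25×107.5 + 24×112.5 + 16×117.5 + 12×122.5 = 14020
n = Σf = 132
Mean = 14020 / 132 = 106.2121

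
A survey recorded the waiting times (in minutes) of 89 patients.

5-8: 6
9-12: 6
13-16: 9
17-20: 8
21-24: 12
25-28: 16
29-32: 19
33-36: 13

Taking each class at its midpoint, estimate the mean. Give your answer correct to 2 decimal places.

23.62

Midpoints: 6.5, 10.5, 14.5, 18.5, 22.5, 26.5, 30.5, 34.5
Σfm = 6×6.5 + 6×10.5 + 9×14.5 + 8×18.5 + 12×22.5 + 16×26.5 + 19×30.5 + 13×34.5 = 2102.5
n = Σf = 89
Mean = 2102.5 / 89 = 23.6236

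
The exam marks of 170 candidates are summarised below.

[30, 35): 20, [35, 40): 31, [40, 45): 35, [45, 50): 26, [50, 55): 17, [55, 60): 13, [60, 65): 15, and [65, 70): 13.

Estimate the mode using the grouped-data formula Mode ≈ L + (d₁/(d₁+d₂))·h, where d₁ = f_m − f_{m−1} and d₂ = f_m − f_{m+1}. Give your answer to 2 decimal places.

Modal class: [40, 45) (highest frequency 35).
d₁ = 35 − 31 = 4, d₂ = 35 − 26 = 9
Mode ≈ 40 + (4/(4+9)) × 5 = 40 + 1.5385 = 41.5385

41.54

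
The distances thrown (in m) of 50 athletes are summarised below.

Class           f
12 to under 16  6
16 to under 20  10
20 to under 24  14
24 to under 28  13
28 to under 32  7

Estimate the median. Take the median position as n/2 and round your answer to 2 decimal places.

Cumulative frequencies: 6, 16, 30, 43, 50
n = 50; position = n/2 = 25.
This falls in the class 20 to under 24: L = 20, F = 16, f = 14, h = 4.
Median ≈ 20 + ((25 − 16) / 14) × 4 = 22.5714

22.57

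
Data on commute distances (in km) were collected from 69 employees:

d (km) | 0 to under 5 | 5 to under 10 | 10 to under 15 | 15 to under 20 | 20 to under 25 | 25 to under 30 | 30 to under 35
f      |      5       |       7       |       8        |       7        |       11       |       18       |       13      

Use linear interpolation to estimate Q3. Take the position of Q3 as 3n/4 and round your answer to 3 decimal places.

28.819

Cumulative frequencies: 5, 12, 20, 27, 38, 56, 69
n = 69; position = 3n/4 = 51.75.
This falls in the class 25 to under 30: L = 25, F = 38, f = 18, h = 5.
Upper quartile ≈ 25 + ((51.75 − 38) / 18) × 5 = 28.8194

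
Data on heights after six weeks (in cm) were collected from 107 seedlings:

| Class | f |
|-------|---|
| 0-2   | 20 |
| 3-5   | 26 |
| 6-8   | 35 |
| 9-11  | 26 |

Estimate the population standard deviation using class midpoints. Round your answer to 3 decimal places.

Midpoints: 1, 4, 7, 10
n = 107, Σfm = 629, mean = 5.8785
Σfm² = 4751
Σf(m − x̄)² = Σfm² − (Σfm)²/n = 4751 − 629²/107 = 1053.4206
Population variance = 1053.4206 / 107 = 9.8451
Standard deviation = √9.8451 = 3.1377

3.138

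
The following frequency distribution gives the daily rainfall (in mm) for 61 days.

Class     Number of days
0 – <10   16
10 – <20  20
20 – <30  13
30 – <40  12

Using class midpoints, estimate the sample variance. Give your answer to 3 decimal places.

Midpoints: 5, 15, 25, 35
n = 61, Σfm = 1125, mean = 18.4426
Σfm² = 27725
Σf(m − x̄)² = Σfm² − (Σfm)²/n = 27725 − 1125²/61 = 6977.0492
Sample variance = 6977.0492 / 60 = 116.2842

116.284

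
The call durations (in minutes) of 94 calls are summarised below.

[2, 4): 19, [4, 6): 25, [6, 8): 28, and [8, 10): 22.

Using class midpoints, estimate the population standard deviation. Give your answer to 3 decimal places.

Midpoints: 3, 5, 7, 9
n = 94, Σfm = 576, mean = 6.1277
Σfm² = 3950
Σf(m − x̄)² = Σfm² − (Σfm)²/n = 3950 − 576²/94 = 420.4681
Population variance = 420.4681 / 94 = 4.4731
Standard deviation = √4.4731 = 2.1150

2.115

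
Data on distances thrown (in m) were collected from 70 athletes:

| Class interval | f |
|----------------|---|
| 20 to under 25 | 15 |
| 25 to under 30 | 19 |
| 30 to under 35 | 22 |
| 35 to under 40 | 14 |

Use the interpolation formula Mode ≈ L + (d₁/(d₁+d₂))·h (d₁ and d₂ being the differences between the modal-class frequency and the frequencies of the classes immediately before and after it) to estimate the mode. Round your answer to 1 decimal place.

Modal class: 30 to under 35 (highest frequency 22).
d₁ = 22 − 19 = 3, d₂ = 22 − 14 = 8
Mode ≈ 30 + (3/(3+8)) × 5 = 30 + 1.3636 = 31.3636

31.4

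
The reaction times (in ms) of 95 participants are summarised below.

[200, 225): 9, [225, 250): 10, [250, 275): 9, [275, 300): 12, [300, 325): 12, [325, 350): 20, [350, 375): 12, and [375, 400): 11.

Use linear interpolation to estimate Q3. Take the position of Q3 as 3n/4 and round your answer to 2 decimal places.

349.06

Cumulative frequencies: 9, 19, 28, 40, 52, 72, 84, 95
n = 95; position = 3n/4 = 71.25.
This falls in the class [325, 350): L = 325, F = 52, f = 20, h = 25.
Upper quartile ≈ 325 + ((71.25 − 52) / 20) × 25 = 349.0625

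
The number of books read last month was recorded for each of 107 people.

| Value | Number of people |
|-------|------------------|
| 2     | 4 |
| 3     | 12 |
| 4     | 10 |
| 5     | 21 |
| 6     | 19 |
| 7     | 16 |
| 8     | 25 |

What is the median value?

Cumulative frequencies: 4, 16, 26, 47, 66, 82, 107
n = 107, so the median is the value in position (n+1)/2 = 54.
Position 54 falls at value 6.

6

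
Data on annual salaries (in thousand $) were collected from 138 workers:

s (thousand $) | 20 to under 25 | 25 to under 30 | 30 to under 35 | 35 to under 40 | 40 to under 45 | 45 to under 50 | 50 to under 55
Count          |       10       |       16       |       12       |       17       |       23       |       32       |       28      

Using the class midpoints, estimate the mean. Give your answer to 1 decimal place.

41.0

Midpoints: 22.5, 27.5, 32.5, 37.5, 42.5, 47.5, 52.5
Σfm = 10×22.5 + 16×27.5 + 12×32.5 + 17×37.5 + 23×42.5 + 32×47.5 + 28×52.5 = 5660
n = Σf = 138
Mean = 5660 / 138 = 41.0145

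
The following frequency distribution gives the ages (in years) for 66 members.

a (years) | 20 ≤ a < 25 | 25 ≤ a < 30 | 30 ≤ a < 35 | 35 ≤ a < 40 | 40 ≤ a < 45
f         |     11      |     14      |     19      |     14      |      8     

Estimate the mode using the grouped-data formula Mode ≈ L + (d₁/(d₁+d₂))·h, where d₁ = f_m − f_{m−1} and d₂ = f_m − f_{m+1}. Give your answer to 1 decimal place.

Modal class: 30 ≤ a < 35 (highest frequency 19).
d₁ = 19 − 14 = 5, d₂ = 19 − 14 = 5
Mode ≈ 30 + (5/(5+5)) × 5 = 30 + 2.5000 = 32.5000

32.5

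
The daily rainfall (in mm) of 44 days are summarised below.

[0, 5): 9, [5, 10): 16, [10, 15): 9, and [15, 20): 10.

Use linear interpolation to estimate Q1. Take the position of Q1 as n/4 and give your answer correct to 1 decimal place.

5.6

Cumulative frequencies: 9, 25, 34, 44
n = 44; position = n/4 = 11.
This falls in the class [5, 10): L = 5, F = 9, f = 16, h = 5.
Lower quartile ≈ 5 + ((11 − 9) / 16) × 5 = 5.6250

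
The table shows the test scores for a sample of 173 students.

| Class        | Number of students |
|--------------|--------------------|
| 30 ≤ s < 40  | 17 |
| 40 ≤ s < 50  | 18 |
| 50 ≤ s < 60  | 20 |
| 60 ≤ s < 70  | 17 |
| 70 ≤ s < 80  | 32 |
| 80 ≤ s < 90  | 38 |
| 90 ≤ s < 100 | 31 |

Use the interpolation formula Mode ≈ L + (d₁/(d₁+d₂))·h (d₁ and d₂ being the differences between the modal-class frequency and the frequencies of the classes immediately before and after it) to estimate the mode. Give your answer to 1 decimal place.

Modal class: 80 ≤ s < 90 (highest frequency 38).
d₁ = 38 − 32 = 6, d₂ = 38 − 31 = 7
Mode ≈ 80 + (6/(6+7)) × 10 = 80 + 4.6154 = 84.6154

84.6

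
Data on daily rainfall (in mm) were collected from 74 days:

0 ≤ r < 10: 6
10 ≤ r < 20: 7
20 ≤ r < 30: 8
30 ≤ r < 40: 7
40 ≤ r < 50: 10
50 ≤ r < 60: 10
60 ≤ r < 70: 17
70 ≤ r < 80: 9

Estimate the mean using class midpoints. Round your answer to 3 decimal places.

45.405

Midpoints: 5, 15, 25, 35, 45, 55, 65, 75
Σfm = 6×5 + 7×15 + 8×25 + 7×35 + 10×45 + 10×55 + 17×65 + 9×75 = 3360
n = Σf = 74
Mean = 3360 / 74 = 45.4054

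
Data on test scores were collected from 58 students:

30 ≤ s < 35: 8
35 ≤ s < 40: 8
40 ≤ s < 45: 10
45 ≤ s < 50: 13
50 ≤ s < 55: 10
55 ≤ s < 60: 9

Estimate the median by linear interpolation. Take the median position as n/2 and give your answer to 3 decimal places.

Cumulative frequencies: 8, 16, 26, 39, 49, 58
n = 58; position = n/2 = 29.
This falls in the class 45 ≤ s < 50: L = 45, F = 26, f = 13, h = 5.
Median ≈ 45 + ((29 − 26) / 13) × 5 = 46.1538

46.154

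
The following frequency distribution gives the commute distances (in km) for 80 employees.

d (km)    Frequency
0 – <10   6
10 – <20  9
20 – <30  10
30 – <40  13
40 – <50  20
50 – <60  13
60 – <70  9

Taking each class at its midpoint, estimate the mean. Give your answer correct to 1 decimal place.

38.4

Midpoints: 5, 15, 25, 35, 45, 55, 65
Σfm = 6×5 + 9×15 + 10×25 + 13×35 + 20×45 + 13×55 + 9×65 = 3070
n = Σf = 80
Mean = 3070 / 80 = 38.3750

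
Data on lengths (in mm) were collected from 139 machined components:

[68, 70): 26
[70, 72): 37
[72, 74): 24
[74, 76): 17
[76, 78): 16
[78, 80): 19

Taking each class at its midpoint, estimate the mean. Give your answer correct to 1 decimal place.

Midpoints: 69, 71, 73, 75, 77, 79
Σfm = 26×69 + 37×71 + 24×73 + 17×75 + 16×77 + 19×79 = 10181
n = Σf = 139
Mean = 10181 / 139 = 73.2446

73.2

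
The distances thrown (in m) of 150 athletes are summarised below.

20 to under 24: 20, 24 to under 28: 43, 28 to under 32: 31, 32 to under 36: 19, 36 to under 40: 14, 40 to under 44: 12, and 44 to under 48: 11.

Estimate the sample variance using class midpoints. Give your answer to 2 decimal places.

50.37

Midpoints: 22, 26, 30, 34, 38, 42, 46
n = 150, Σfm = 4676, mean = 31.1733
Σfm² = 153272
Σf(m − x̄)² = Σfm² − (Σfm)²/n = 153272 − 4676²/150 = 7505.4933
Sample variance = 7505.4933 / 149 = 50.3724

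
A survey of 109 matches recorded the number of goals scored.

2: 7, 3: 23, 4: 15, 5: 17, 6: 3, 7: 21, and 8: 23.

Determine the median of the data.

5

Cumulative frequencies: 7, 30, 45, 62, 65, 86, 109
n = 109, so the median is the value in position (n+1)/2 = 55.
Position 55 falls at value 5.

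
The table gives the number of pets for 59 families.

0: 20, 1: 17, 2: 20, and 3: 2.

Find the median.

Cumulative frequencies: 20, 37, 57, 59
n = 59, so the median is the value in position (n+1)/2 = 30.
Position 30 falls at value 1.

1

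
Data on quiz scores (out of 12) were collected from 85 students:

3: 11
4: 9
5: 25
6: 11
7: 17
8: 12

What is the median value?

5

Cumulative frequencies: 11, 20, 45, 56, 73, 85
n = 85, so the median is the value in position (n+1)/2 = 43.
Position 43 falls at value 5.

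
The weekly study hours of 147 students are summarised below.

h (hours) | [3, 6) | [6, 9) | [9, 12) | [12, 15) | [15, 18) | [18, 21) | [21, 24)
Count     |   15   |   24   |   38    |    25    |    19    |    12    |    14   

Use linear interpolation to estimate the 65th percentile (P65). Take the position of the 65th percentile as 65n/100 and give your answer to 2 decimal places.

Cumulative frequencies: 15, 39, 77, 102, 121, 133, 147
n = 147; position = 65n/100 = 95.55.
This falls in the class [12, 15): L = 12, F = 77, f = 25, h = 3.
65th percentile ≈ 12 + ((95.55 − 77) / 25) × 3 = 14.2260

14.23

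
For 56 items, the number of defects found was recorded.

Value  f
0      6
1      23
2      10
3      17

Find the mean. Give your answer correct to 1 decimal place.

Values: 0, 1, 2, 3
Σfx = 6×0 + 23×1 + 10×2 + 17×3 = 94
n = Σf = 56
Mean = 94 / 56 = 1.6786

1.7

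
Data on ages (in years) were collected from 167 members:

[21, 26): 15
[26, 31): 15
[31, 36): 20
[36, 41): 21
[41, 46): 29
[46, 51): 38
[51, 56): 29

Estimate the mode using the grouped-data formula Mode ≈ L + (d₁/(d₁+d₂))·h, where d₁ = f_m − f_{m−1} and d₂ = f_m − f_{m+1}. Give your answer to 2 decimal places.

Modal class: [46, 51) (highest frequency 38).
d₁ = 38 − 29 = 9, d₂ = 38 − 29 = 9
Mode ≈ 46 + (9/(9+9)) × 5 = 46 + 2.5000 = 48.5000

48.50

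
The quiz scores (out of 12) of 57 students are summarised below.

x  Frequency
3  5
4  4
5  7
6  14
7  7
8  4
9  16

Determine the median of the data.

Cumulative frequencies: 5, 9, 16, 30, 37, 41, 57
n = 57, so the median is the value in position (n+1)/2 = 29.
Position 29 falls at value 6.

6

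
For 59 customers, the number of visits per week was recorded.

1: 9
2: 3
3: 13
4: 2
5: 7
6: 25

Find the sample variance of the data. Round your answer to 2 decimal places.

Values: 1, 2, 3, 4, 5, 6
n = 59, Σfx = 247, mean = 4.1864
Σfx² = 1245
Σf(x − x̄)² = Σfx² − (Σfx)²/n = 1245 − 247²/59 = 210.9492
Sample variance = 210.9492 / 58 = 3.6371

3.64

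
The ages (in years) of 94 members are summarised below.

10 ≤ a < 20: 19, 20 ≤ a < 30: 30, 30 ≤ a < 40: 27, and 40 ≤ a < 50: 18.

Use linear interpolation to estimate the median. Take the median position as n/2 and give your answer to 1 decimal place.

Cumulative frequencies: 19, 49, 76, 94
n = 94; position = n/2 = 47.
This falls in the class 20 ≤ a < 30: L = 20, F = 19, f = 30, h = 10.
Median ≈ 20 + ((47 − 19) / 30) × 10 = 29.3333

29.3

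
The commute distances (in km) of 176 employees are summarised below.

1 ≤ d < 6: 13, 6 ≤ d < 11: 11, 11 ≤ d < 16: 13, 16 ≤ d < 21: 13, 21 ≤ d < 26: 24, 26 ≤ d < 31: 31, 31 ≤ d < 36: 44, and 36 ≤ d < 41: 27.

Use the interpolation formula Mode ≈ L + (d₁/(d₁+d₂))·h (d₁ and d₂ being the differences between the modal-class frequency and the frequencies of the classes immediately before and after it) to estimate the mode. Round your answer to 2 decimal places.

Modal class: 31 ≤ d < 36 (highest frequency 44).
d₁ = 44 − 31 = 13, d₂ = 44 − 27 = 17
Mode ≈ 31 + (13/(13+17)) × 5 = 31 + 2.1667 = 33.1667

33.17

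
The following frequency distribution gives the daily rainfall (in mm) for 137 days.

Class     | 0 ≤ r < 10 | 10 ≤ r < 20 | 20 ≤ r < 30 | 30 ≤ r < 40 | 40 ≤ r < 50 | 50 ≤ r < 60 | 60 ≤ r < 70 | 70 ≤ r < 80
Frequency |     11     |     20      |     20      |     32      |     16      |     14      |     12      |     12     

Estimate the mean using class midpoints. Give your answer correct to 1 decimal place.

Midpoints: 5, 15, 25, 35, 45, 55, 65, 75
Σfm = 11×5 + 20×15 + 20×25 + 32×35 + 16×45 + 14×55 + 12×65 + 12×75 = 5145
n = Σf = 137
Mean = 5145 / 137 = 37.5547

37.6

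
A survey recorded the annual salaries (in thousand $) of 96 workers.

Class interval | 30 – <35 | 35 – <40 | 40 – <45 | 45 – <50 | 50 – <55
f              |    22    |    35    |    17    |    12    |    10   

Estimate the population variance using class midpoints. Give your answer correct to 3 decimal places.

39.581

Midpoints: 32.5, 37.5, 42.5, 47.5, 52.5
n = 96, Σfm = 3845, mean = 40.0521
Σfm² = 157800
Σf(m − x̄)² = Σfm² − (Σfm)²/n = 157800 − 3845²/96 = 3799.7396
Population variance = 3799.7396 / 96 = 39.5806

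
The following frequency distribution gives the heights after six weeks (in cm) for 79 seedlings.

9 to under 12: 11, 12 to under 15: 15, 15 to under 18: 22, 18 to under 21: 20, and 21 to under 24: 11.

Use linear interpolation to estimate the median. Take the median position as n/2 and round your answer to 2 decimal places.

Cumulative frequencies: 11, 26, 48, 68, 79
n = 79; position = n/2 = 39.5.
This falls in the class 15 to under 18: L = 15, F = 26, f = 22, h = 3.
Median ≈ 15 + ((39.5 − 26) / 22) × 3 = 16.8409

16.84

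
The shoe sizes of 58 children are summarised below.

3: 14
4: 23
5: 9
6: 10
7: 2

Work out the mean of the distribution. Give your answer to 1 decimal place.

Values: 3, 4, 5, 6, 7
Σfx = 14×3 + 23×4 + 9×5 + 10×6 + 2×7 = 253
n = Σf = 58
Mean = 253 / 58 = 4.3621

4.4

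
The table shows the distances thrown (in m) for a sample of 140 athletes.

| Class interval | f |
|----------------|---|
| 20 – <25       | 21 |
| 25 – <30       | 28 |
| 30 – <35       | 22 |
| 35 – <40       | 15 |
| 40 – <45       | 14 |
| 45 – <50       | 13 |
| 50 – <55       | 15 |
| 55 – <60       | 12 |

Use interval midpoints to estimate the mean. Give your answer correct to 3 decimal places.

37.214

Midpoints: 22.5, 27.5, 32.5, 37.5, 42.5, 47.5, 52.5, 57.5
Σfm = 21×22.5 + 28×27.5 + 22×32.5 + 15×37.5 + 14×42.5 + 13×47.5 + 15×52.5 + 12×57.5 = 5210
n = Σf = 140
Mean = 5210 / 140 = 37.2143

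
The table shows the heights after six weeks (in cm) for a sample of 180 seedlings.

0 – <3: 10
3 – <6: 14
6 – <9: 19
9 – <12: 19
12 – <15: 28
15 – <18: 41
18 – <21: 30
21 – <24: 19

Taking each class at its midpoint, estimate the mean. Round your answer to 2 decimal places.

Midpoints: 1.5, 4.5, 7.5, 10.5, 13.5, 16.5, 19.5, 22.5
Σfm = 10×1.5 + 14×4.5 + 19×7.5 + 19×10.5 + 28×13.5 + 41×16.5 + 30×19.5 + 19×22.5 = 2487
n = Σf = 180
Mean = 2487 / 180 = 13.8167

13.82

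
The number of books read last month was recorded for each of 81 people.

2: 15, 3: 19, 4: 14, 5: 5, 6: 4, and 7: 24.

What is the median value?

Cumulative frequencies: 15, 34, 48, 53, 57, 81
n = 81, so the median is the value in position (n+1)/2 = 41.
Position 41 falls at value 4.

4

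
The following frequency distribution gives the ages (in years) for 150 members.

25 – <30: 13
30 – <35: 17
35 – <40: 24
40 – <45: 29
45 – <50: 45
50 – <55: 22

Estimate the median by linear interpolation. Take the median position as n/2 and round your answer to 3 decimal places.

43.621

Cumulative frequencies: 13, 30, 54, 83, 128, 150
n = 150; position = n/2 = 75.
This falls in the class 40 – <45: L = 40, F = 54, f = 29, h = 5.
Median ≈ 40 + ((75 − 54) / 29) × 5 = 43.6207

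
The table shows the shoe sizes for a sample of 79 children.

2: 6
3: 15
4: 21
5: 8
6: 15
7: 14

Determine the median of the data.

Cumulative frequencies: 6, 21, 42, 50, 65, 79
n = 79, so the median is the value in position (n+1)/2 = 40.
Position 40 falls at value 4.

4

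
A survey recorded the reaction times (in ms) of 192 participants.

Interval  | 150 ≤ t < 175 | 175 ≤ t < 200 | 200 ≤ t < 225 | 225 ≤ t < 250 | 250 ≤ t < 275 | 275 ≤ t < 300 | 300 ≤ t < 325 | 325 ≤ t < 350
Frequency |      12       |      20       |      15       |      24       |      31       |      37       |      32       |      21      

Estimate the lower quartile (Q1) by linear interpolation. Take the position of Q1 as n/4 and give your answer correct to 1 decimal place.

226.0

Cumulative frequencies: 12, 32, 47, 71, 102, 139, 171, 192
n = 192; position = n/4 = 48.
This falls in the class 225 ≤ t < 250: L = 225, F = 47, f = 24, h = 25.
Lower quartile ≈ 225 + ((48 − 47) / 24) × 25 = 226.0417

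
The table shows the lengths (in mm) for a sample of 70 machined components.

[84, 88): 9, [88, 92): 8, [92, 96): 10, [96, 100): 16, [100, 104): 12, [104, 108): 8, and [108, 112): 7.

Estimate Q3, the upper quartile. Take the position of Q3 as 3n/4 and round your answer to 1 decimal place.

103.2

Cumulative frequencies: 9, 17, 27, 43, 55, 63, 70
n = 70; position = 3n/4 = 52.5.
This falls in the class [100, 104): L = 100, F = 43, f = 12, h = 4.
Upper quartile ≈ 100 + ((52.5 − 43) / 12) × 4 = 103.1667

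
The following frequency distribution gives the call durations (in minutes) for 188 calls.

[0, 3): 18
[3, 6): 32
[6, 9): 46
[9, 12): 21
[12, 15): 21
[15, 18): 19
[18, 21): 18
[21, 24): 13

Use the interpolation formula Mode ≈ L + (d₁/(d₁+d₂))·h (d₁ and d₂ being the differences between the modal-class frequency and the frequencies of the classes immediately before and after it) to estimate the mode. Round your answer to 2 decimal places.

Modal class: [6, 9) (highest frequency 46).
d₁ = 46 − 32 = 14, d₂ = 46 − 21 = 25
Mode ≈ 6 + (14/(14+25)) × 3 = 6 + 1.0769 = 7.0769

7.08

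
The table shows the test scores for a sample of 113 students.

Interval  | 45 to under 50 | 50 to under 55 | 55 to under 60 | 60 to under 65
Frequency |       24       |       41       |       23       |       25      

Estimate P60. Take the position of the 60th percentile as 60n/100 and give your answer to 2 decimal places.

55.61

Cumulative frequencies: 24, 65, 88, 113
n = 113; position = 60n/100 = 67.8.
This falls in the class 55 to under 60: L = 55, F = 65, f = 23, h = 5.
60th percentile ≈ 55 + ((67.8 − 65) / 23) × 5 = 55.6087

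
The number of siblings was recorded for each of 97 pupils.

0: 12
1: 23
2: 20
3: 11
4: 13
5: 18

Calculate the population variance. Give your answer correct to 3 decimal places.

2.846

Values: 0, 1, 2, 3, 4, 5
n = 97, Σfx = 238, mean = 2.4536
Σfx² = 860
Σf(x − x̄)² = Σfx² − (Σfx)²/n = 860 − 238²/97 = 276.0412
Population variance = 276.0412 / 97 = 2.8458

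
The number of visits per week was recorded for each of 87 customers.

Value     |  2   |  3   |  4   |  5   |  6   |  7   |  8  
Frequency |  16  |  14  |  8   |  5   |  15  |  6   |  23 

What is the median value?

Cumulative frequencies: 16, 30, 38, 43, 58, 64, 87
n = 87, so the median is the value in position (n+1)/2 = 44.
Position 44 falls at value 6.

6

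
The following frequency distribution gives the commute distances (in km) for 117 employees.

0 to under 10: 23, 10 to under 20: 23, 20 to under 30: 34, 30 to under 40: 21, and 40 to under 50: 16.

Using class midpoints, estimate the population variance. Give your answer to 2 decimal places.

Midpoints: 5, 15, 25, 35, 45
n = 117, Σfm = 2765, mean = 23.6325
Σfm² = 85125
Σf(m − x̄)² = Σfm² − (Σfm)²/n = 85125 − 2765²/117 = 19781.1966
Population variance = 19781.1966 / 117 = 169.0701

169.07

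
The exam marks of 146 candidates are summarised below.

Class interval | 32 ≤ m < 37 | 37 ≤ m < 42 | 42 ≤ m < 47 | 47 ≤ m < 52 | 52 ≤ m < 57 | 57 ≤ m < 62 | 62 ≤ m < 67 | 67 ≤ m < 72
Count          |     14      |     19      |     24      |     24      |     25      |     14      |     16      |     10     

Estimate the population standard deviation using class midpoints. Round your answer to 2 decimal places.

10.15

Midpoints: 34.5, 39.5, 44.5, 49.5, 54.5, 59.5, 64.5, 69.5
n = 146, Σfm = 7412, mean = 50.7671
Σfm² = 391326.5
Σf(m − x̄)² = Σfm² − (Σfm)²/n = 391326.5 − 7412²/146 = 15040.5822
Population variance = 15040.5822 / 146 = 103.0177
Standard deviation = √103.0177 = 10.1498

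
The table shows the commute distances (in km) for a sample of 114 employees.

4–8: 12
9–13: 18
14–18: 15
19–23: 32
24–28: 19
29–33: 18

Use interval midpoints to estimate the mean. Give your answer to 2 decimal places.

19.60

Midpoints: 6, 11, 16, 21, 26, 31
Σfm = 12×6 + 18×11 + 15×16 + 32×21 + 19×26 + 18×31 = 2234
n = Σf = 114
Mean = 2234 / 114 = 19.5965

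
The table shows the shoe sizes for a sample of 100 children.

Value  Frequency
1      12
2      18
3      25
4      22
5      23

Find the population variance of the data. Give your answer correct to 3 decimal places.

Values: 1, 2, 3, 4, 5
n = 100, Σfx = 326, mean = 3.2600
Σfx² = 1236
Σf(x − x̄)² = Σfx² − (Σfx)²/n = 1236 − 326²/100 = 173.2400
Population variance = 173.2400 / 100 = 1.7324

1.732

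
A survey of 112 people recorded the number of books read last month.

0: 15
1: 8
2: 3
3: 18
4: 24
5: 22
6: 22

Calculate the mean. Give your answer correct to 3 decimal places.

Values: 0, 1, 2, 3, 4, 5, 6
Σfx = 15×0 + 8×1 + 3×2 + 18×3 + 24×4 + 22×5 + 22×6 = 406
n = Σf = 112
Mean = 406 / 112 = 3.6250

3.625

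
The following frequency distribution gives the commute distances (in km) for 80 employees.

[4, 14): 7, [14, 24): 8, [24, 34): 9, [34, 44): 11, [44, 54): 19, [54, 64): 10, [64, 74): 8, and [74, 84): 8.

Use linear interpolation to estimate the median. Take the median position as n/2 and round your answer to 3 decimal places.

46.632

Cumulative frequencies: 7, 15, 24, 35, 54, 64, 72, 80
n = 80; position = n/2 = 40.
This falls in the class [44, 54): L = 44, F = 35, f = 19, h = 10.
Median ≈ 44 + ((40 − 35) / 19) × 10 = 46.6316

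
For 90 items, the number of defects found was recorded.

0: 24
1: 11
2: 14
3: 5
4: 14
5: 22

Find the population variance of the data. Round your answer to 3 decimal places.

Values: 0, 1, 2, 3, 4, 5
n = 90, Σfx = 220, mean = 2.4444
Σfx² = 886
Σf(x − x̄)² = Σfx² − (Σfx)²/n = 886 − 220²/90 = 348.2222
Population variance = 348.2222 / 90 = 3.8691

3.869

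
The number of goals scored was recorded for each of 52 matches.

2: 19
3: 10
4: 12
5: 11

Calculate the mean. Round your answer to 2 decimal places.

Values: 2, 3, 4, 5
Σfx = 19×2 + 10×3 + 12×4 + 11×5 = 171
n = Σf = 52
Mean = 171 / 52 = 3.2885

3.29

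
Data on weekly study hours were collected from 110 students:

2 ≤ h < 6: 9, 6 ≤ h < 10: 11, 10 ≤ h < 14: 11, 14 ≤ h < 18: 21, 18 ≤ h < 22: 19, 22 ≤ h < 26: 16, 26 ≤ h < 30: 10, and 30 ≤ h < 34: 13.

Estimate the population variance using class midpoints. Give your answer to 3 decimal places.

68.153

Midpoints: 4, 8, 12, 16, 20, 24, 28, 32
n = 110, Σfm = 2052, mean = 18.6545
Σfm² = 45776
Σf(m − x̄)² = Σfm² − (Σfm)²/n = 45776 − 2052²/110 = 7496.8727
Population variance = 7496.8727 / 110 = 68.1534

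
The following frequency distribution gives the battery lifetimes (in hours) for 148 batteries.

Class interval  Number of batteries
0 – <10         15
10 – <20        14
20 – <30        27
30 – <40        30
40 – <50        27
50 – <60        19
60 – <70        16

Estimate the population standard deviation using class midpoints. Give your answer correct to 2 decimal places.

Midpoints: 5, 15, 25, 35, 45, 55, 65
n = 148, Σfm = 5310, mean = 35.8784
Σfm² = 236900
Σf(m − x̄)² = Σfm² − (Σfm)²/n = 236900 − 5310²/148 = 46385.8108
Population variance = 46385.8108 / 148 = 313.4176
Standard deviation = √313.4176 = 17.7036

17.70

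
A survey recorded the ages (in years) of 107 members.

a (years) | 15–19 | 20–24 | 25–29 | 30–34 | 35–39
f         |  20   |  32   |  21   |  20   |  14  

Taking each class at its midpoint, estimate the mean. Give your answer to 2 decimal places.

Midpoints: 17, 22, 27, 32, 37
Σfm = 20×17 + 32×22 + 21×27 + 20×32 + 14×37 = 2769
n = Σf = 107
Mean = 2769 / 107 = 25.8785

25.88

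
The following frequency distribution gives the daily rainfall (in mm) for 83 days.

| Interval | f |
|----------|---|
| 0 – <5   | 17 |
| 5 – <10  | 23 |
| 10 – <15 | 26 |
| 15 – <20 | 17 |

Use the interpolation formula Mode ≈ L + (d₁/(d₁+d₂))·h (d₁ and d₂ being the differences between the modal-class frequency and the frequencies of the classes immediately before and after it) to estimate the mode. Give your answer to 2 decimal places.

11.25

Modal class: 10 – <15 (highest frequency 26).
d₁ = 26 − 23 = 3, d₂ = 26 − 17 = 9
Mode ≈ 10 + (3/(3+9)) × 5 = 10 + 1.2500 = 11.2500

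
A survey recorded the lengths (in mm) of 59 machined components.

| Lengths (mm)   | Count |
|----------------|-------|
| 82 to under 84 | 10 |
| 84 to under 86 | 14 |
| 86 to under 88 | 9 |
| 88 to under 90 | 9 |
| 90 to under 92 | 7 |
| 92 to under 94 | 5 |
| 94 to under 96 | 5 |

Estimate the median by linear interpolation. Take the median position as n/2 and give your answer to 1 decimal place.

87.2

Cumulative frequencies: 10, 24, 33, 42, 49, 54, 59
n = 59; position = n/2 = 29.5.
This falls in the class 86 to under 88: L = 86, F = 24, f = 9, h = 2.
Median ≈ 86 + ((29.5 − 24) / 9) × 2 = 87.2222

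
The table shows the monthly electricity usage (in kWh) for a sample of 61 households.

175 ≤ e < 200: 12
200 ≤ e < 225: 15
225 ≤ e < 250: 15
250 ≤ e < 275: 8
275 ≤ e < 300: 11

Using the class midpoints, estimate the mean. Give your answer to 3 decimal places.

Midpoints: 187.5, 212.5, 237.5, 262.5, 287.5
Σfm = 12×187.5 + 15×212.5 + 15×237.5 + 8×262.5 + 11×287.5 = 14262.5
n = Σf = 61
Mean = 14262.5 / 61 = 233.8115

233.811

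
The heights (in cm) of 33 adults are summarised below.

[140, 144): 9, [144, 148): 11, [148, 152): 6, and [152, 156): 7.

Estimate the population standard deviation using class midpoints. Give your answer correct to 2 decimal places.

Midpoints: 142, 146, 150, 154
n = 33, Σfm = 4862, mean = 147.3333
Σfm² = 716964
Σf(m − x̄)² = Σfm² − (Σfm)²/n = 716964 − 4862²/33 = 629.3333
Population variance = 629.3333 / 33 = 19.0707
Standard deviation = √19.0707 = 4.3670

4.37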